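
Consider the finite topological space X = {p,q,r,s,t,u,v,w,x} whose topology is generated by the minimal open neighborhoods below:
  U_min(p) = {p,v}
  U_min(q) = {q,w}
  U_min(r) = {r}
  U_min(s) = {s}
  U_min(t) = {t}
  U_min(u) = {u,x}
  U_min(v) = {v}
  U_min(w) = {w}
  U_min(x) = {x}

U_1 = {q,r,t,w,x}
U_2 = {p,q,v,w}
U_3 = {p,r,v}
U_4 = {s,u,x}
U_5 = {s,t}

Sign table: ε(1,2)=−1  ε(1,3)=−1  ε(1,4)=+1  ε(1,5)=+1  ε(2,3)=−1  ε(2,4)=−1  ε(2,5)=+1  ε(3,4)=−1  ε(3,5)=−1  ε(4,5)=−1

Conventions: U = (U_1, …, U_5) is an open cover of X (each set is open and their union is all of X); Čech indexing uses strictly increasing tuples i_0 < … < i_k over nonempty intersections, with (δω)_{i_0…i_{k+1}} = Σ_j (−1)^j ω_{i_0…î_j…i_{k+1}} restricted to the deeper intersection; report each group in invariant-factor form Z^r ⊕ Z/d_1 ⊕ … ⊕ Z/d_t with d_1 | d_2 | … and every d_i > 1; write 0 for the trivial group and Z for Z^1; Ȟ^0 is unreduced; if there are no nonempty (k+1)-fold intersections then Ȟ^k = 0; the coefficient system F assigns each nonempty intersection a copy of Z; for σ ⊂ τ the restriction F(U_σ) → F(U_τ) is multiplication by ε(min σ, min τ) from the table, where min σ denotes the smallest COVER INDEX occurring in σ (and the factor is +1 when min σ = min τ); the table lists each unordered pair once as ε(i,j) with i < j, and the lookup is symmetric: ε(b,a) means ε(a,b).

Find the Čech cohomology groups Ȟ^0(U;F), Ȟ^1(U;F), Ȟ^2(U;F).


nonempty overlaps:
  U12={q,w} U13={r} U14={x} U15={t} U23={p,v} U45={s}
C dims 5,6; δ0: rk 5, SNF 1^4·2
degree 0: 5−5−0 = 0 → Ȟ^0 ≅ 0
degree 1: 6−0−5 = 1 plus torsion [2] → Ȟ^1 ≅ Z ⊕ Z/2
degree 2: 0−0−0 = 0 → Ȟ^2 ≅ 0

Ȟ^0 = 0; Ȟ^1 = Z ⊕ Z/2; Ȟ^2 = 0


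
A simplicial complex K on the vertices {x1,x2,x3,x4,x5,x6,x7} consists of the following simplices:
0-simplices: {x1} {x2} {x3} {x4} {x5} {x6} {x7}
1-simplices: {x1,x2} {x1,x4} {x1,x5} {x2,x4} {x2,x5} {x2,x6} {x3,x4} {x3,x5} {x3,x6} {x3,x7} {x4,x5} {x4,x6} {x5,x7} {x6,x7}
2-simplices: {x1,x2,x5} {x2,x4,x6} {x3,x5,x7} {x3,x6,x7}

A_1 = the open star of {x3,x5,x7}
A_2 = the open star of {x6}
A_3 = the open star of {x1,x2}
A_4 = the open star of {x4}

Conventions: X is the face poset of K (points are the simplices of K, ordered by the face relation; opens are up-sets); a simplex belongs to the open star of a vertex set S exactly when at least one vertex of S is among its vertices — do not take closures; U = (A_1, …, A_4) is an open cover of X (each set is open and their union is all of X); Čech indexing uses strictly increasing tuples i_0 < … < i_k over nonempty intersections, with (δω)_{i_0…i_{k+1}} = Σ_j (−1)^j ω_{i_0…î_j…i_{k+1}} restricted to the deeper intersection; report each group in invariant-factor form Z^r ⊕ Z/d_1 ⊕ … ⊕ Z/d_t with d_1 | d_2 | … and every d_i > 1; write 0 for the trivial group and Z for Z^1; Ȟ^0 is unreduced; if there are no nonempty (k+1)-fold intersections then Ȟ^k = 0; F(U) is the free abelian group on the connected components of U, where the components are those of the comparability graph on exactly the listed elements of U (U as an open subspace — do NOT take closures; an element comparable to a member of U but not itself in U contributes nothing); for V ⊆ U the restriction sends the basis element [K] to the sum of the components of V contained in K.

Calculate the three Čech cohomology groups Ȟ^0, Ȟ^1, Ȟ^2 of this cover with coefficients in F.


nerve of the cover:
  A1={{x3},{x5},{x7},{x1,x5},{x2,x5},{x3,x4},{x3,x5},{x3,x6},{x3,x7},{x4,x5},{x5,x7},{x6,x7},{x1,x2,x5},{x3,x5,x7},{x3,x6,x7}} A2={{x6},{x2,x6},{x3,x6},{x4,x6},{x6,x7},{x2,x4,x6},{x3,x6,x7}} A3={{x1},{x2},{x1,x2},{x1,x4},{x1,x5},{x2,x4},{x2,x5},{x2,x6},{x1,x2,x5},{x2,x4,x6}} A4={{x4},{x1,x4},{x2,x4},{x3,x4},{x4,x5},{x4,x6},{x2,x4,x6}}
  A12={{x3,x6},{x6,x7},{x3,x6,x7}} A13={{x1,x5},{x2,x5},{x1,x2,x5}} A14={{x3,x4},{x4,x5}} A23={{x2,x6},{x2,x4,x6}} A24={{x4,x6},{x2,x4,x6}} A34={{x1,x4},{x2,x4},{x2,x4,x6}}
  A234={{x2,x4,x6}}
components per intersection:
  A1: {{x3},{x5},{x7},{x1,x5},{x2,x5},{x3,x4},{x3,x5},{x3,x6},{x3,x7},{x4,x5},{x5,x7},{x6,x7},{x1,x2,x5},{x3,x5,x7},{x3,x6,x7}}
  A2: {{x6},{x2,x6},{x3,x6},{x4,x6},{x6,x7},{x2,x4,x6},{x3,x6,x7}}
  A3: {{x1},{x2},{x1,x2},{x1,x4},{x1,x5},{x2,x4},{x2,x5},{x2,x6},{x1,x2,x5},{x2,x4,x6}}
  A4: {{x4},{x1,x4},{x2,x4},{x3,x4},{x4,x5},{x4,x6},{x2,x4,x6}}
  A12: {{x3,x6},{x6,x7},{x3,x6,x7}}
  A13: {{x1,x5},{x2,x5},{x1,x2,x5}}
  A14: {{x3,x4}} {{x4,x5}}
  A23: {{x2,x6},{x2,x4,x6}}
  A24: {{x4,x6},{x2,x4,x6}}
  A34: {{x1,x4}} {{x2,x4},{x2,x4,x6}}
  A234: {{x2,x4,x6}}
C dims 4,8,1; δ0: rk 3, SNF 1^3; δ1: rk 1, SNF 1^1
Ȟ^0 = (4 − 3) − 0 = 1, so Ȟ^0 ≅ Z
Ȟ^1 = (8 − 1) − 3 = 4, so Ȟ^1 ≅ Z^4
Ȟ^2 = (1 − 0) − 1 = 0, so Ȟ^2 ≅ 0

Ȟ^0 ≅ Z; Ȟ^1 ≅ Z^4; Ȟ^2 ≅ 0


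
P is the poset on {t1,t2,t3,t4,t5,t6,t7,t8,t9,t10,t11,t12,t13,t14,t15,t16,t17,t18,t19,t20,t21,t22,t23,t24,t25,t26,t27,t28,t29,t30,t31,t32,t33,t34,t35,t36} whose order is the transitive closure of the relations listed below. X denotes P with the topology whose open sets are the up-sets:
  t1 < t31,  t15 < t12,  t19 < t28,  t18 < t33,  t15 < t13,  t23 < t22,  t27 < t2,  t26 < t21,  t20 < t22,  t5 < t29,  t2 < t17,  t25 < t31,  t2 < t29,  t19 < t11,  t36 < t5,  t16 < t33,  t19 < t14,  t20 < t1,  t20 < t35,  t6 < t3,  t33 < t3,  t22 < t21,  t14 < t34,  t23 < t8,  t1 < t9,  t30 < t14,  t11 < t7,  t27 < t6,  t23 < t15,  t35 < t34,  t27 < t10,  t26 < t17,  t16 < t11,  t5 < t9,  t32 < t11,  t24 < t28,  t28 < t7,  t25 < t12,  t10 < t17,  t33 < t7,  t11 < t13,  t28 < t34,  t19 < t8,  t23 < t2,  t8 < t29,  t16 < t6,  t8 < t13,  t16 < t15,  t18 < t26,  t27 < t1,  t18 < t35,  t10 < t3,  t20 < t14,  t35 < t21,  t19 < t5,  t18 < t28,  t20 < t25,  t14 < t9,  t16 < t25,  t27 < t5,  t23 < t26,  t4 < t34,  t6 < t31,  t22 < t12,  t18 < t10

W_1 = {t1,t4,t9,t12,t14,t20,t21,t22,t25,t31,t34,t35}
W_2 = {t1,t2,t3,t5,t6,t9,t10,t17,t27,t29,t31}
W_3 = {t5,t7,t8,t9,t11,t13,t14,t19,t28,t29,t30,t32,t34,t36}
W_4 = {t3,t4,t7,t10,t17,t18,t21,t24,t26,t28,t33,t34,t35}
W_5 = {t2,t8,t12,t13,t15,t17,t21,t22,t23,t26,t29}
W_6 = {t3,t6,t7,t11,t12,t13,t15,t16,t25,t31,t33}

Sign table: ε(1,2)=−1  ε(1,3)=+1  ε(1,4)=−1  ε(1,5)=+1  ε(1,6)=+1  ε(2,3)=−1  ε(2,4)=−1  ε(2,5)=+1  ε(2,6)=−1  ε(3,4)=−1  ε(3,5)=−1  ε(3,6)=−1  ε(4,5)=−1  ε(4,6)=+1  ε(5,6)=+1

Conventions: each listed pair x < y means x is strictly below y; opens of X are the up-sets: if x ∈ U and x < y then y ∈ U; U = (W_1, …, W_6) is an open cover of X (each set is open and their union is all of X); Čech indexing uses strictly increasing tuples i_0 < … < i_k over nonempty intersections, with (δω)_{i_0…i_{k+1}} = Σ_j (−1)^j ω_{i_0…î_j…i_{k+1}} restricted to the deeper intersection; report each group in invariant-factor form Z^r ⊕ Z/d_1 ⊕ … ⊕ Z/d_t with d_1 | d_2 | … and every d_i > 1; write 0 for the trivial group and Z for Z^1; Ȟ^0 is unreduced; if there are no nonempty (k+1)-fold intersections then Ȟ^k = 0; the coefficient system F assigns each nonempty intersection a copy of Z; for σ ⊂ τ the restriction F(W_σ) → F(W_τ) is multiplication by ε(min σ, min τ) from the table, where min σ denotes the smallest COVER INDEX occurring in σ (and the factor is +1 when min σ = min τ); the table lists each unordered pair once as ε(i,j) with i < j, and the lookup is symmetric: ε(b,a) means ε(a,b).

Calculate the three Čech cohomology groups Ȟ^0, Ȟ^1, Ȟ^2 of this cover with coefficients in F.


cover nerve:
  W12={t1,t9,t31} W13={t9,t14,t34} W14={t4,t21,t34,t35} W15={t12,t21,t22} W16={t12,t25,t31} W23={t5,t9,t29} W24={t3,t10,t17} W25={t2,t17,t29} W26={t3,t6,t31} W34={t7,t28,t34} W35={t8,t13,t29} W36={t7,t11,t13} W45={t17,t21,t26} W46={t3,t7,t33} W56={t12,t13,t15}
  W123={t9} W126={t31} W134={t34} W145={t21} W156={t12} W235={t29} W245={t17} W246={t3} W346={t7} W356={t13}
C dims 6,15,10; δ0: rk 6, SNF 1^5·2; δ1: rk 9, SNF 1^9
Ȟ^0: (6−6)−0=0 ⇒ 0
Ȟ^1: (15−9)−6=0 plus torsion [2] ⇒ Z/2
Ȟ^2: (10−0)−9=1 ⇒ Z

Ȟ^0 = 0, Ȟ^1 = Z/2, Ȟ^2 = Z


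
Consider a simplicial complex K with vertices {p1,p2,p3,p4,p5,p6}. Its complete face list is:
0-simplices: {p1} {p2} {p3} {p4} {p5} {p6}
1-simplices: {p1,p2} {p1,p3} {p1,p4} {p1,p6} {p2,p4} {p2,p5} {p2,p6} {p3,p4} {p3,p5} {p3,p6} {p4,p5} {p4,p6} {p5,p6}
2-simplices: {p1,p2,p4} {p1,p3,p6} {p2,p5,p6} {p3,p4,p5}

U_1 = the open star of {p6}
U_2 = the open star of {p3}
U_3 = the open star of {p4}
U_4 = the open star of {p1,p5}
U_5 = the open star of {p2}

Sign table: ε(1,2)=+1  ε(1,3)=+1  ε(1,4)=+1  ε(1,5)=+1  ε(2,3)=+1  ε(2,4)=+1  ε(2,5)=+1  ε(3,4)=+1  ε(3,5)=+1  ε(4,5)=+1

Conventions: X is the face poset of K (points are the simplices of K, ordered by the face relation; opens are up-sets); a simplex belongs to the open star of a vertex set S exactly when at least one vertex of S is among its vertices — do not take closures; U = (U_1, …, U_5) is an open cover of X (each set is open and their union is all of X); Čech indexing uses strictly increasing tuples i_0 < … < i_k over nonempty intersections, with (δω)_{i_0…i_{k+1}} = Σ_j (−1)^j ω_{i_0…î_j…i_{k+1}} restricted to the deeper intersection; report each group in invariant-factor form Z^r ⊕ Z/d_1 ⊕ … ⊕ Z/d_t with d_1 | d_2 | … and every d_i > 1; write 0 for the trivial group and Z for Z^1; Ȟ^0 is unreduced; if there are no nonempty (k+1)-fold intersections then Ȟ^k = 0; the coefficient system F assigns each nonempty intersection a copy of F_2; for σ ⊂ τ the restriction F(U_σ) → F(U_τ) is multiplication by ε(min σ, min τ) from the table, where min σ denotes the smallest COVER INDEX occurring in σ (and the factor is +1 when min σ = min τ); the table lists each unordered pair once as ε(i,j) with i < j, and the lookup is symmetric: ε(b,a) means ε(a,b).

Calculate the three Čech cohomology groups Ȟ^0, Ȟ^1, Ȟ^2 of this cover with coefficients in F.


Ȟ^0(U;F) ≅ Z/2; Ȟ^1(U;F) ≅ Z/2; Ȟ^2(U;F) ≅ 0

intersection data:
  U1={{p6},{p1,p6},{p2,p6},{p3,p6},{p4,p6},{p5,p6},{p1,p3,p6},{p2,p5,p6}} U2={{p3},{p1,p3},{p3,p4},{p3,p5},{p3,p6},{p1,p3,p6},{p3,p4,p5}} U3={{p4},{p1,p4},{p2,p4},{p3,p4},{p4,p5},{p4,p6},{p1,p2,p4},{p3,p4,p5}} U4={{p1},{p5},{p1,p2},{p1,p3},{p1,p4},{p1,p6},{p2,p5},{p3,p5},{p4,p5},{p5,p6},{p1,p2,p4},{p1,p3,p6},{p2,p5,p6},{p3,p4,p5}} U5={{p2},{p1,p2},{p2,p4},{p2,p5},{p2,p6},{p1,p2,p4},{p2,p5,p6}}
  U12={{p3,p6},{p1,p3,p6}} U13={{p4,p6}} U14={{p1,p6},{p5,p6},{p1,p3,p6},{p2,p5,p6}} U15={{p2,p6},{p2,p5,p6}} U23={{p3,p4},{p3,p4,p5}} U24={{p1,p3},{p3,p5},{p1,p3,p6},{p3,p4,p5}} U34={{p1,p4},{p4,p5},{p1,p2,p4},{p3,p4,p5}} U35={{p2,p4},{p1,p2,p4}} U45={{p1,p2},{p2,p5},{p1,p2,p4},{p2,p5,p6}}
  U124={{p1,p3,p6}} U145={{p2,p5,p6}} U234={{p3,p4,p5}} U345={{p1,p2,p4}}
C dims 5,9,4; δ0: rk_F2 4; δ1: rk_F2 4
Ȟ^0 = (5 − 4) − 0 = 1, so Ȟ^0 ≅ Z/2
Ȟ^1 = (9 − 4) − 4 = 1, so Ȟ^1 ≅ Z/2
Ȟ^2 = (4 − 0) − 4 = 0, so Ȟ^2 ≅ 0


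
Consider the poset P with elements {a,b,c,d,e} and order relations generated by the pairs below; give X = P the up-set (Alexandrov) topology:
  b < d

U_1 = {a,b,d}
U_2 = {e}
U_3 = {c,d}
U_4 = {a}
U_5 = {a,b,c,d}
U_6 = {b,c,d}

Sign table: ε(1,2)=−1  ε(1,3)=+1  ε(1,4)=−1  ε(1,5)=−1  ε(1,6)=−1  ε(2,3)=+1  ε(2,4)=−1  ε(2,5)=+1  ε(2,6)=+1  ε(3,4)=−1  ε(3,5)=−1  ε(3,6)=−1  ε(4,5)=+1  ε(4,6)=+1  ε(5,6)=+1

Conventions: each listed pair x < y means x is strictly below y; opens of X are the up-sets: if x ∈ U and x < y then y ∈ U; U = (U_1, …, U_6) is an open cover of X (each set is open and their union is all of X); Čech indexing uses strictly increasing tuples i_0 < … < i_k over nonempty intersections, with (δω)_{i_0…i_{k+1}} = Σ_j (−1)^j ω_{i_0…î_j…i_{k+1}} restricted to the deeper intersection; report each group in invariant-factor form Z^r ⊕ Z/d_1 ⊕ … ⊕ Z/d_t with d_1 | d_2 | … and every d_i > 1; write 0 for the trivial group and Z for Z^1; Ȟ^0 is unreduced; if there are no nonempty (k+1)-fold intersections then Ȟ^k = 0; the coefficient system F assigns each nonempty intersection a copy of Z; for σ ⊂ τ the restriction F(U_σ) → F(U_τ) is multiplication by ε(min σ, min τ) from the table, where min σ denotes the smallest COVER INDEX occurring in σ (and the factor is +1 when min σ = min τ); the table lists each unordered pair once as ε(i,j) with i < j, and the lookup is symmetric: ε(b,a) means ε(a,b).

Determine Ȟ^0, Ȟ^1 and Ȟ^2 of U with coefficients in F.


nerve of the cover:
  U13={d} U14={a} U15={a,b,d} U16={b,d} U35={c,d} U36={c,d} U45={a} U56={b,c,d}
  U135={d} U136={d} U145={a} U156={b,d} U356={c,d}
  U1356={d}
C dims 6,8,5,1; δ0: rk 4, SNF 1^4; δ1: rk 4, SNF 1^4; δ2: rk 1, SNF 1^1
Ȟ^0 = (6 − 4) − 0 = 2, so Ȟ^0 ≅ Z^2
Ȟ^1 = (8 − 4) − 4 = 0, so Ȟ^1 ≅ 0
Ȟ^2 = (5 − 1) − 4 = 0, so Ȟ^2 ≅ 0

Ȟ^0 ≅ Z^2, Ȟ^1 ≅ 0, Ȟ^2 ≅ 0


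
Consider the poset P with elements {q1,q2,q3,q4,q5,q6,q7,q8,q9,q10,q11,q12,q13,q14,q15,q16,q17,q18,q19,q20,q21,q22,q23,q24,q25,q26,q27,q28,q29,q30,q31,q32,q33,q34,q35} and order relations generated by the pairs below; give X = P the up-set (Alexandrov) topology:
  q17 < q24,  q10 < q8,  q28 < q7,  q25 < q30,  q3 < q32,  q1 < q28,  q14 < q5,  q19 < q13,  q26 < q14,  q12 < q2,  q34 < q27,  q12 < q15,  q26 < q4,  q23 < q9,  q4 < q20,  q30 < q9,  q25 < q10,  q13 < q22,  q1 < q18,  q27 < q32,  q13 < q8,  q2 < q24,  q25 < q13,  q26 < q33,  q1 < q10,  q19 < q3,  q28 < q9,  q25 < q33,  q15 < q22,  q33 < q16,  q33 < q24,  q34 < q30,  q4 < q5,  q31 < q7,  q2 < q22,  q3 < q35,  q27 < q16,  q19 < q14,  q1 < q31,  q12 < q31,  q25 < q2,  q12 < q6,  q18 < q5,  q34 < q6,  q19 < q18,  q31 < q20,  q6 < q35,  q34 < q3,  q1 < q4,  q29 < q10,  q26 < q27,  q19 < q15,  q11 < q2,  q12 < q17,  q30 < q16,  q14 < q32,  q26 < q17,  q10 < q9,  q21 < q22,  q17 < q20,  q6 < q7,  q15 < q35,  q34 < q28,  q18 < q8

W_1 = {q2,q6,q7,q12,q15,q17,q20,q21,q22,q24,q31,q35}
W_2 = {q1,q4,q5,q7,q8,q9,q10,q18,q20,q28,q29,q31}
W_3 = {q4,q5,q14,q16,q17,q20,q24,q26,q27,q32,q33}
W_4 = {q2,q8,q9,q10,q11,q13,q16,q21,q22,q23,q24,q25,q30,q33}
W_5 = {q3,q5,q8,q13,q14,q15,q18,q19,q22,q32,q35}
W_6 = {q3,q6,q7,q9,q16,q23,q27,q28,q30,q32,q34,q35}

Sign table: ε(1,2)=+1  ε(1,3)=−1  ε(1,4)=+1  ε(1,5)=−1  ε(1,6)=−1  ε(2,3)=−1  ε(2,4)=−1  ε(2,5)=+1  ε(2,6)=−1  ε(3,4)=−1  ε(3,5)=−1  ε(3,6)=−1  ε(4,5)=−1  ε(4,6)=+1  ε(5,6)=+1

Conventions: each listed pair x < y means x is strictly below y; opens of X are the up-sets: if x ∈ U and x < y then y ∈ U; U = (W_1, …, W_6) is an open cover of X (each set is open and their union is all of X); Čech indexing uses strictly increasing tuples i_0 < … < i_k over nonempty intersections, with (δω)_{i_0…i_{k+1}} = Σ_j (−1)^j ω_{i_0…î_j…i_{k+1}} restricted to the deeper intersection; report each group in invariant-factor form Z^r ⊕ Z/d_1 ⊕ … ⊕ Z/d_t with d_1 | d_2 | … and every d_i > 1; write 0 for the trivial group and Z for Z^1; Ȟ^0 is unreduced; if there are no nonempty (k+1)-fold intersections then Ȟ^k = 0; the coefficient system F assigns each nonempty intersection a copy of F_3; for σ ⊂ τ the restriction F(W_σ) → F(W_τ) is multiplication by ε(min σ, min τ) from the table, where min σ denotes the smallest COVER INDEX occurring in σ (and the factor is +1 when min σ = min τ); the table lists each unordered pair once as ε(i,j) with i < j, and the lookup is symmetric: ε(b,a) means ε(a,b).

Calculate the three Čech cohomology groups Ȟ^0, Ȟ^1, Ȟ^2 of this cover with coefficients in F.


nerve simplices:
  W12={q7,q20,q31} W13={q17,q20,q24} W14={q2,q21,q22,q24} W15={q15,q22,q35} W16={q6,q7,q35} W23={q4,q5,q20} W24={q8,q9,q10} W25={q5,q8,q18} W26={q7,q9,q28} W34={q16,q24,q33} W35={q5,q14,q32} W36={q16,q27,q32} W45={q8,q13,q22} W46={q9,q16,q23,q30} W56={q3,q32,q35}
  W123={q20} W126={q7} W134={q24} W145={q22} W156={q35} W235={q5} W245={q8} W246={q9} W346={q16} W356={q32}
C dims 6,15,10; δ0: rk_F3 6; δ1: rk_F3 9
degree 0: 6−6−0 = 0 → Ȟ^0 ≅ 0
degree 1: 15−9−6 = 0 → Ȟ^1 ≅ 0
degree 2: 10−0−9 = 1 → Ȟ^2 ≅ Z/3

Ȟ^0(U;F) ≅ 0, Ȟ^1(U;F) ≅ 0 and Ȟ^2(U;F) ≅ Z/3


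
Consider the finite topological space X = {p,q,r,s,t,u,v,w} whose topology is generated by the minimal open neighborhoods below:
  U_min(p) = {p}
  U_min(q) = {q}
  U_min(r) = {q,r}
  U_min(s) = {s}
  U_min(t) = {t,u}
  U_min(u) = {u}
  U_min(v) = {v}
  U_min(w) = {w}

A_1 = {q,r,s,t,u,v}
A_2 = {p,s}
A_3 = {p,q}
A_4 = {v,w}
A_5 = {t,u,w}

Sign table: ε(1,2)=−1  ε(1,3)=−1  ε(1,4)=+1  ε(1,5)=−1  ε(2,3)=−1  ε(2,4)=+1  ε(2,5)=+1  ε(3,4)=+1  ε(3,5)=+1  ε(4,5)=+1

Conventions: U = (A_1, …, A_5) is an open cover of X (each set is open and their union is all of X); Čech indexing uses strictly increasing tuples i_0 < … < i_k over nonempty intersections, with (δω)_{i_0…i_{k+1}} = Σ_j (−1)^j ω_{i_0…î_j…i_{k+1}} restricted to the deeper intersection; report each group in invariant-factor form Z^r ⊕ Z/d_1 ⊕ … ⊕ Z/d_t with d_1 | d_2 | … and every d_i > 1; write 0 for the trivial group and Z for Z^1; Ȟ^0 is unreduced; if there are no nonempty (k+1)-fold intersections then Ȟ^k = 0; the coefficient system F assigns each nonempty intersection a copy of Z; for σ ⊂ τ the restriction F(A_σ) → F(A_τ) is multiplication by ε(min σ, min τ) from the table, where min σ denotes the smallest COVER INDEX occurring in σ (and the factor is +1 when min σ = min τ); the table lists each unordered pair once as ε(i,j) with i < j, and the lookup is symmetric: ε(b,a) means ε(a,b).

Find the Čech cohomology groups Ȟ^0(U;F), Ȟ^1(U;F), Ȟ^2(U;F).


Ȟ^0 ≅ 0,  Ȟ^1 ≅ Z ⊕ Z/2,  Ȟ^2 ≅ 0

nonempty overlaps:
  A12={s} A13={q} A14={v} A15={t,u} A23={p} A45={w}
C dims 5,6; δ0: rk 5, SNF 1^4·2
degree 0: 5−5−0 = 0 → Ȟ^0 ≅ 0
degree 1: 6−0−5 = 1 plus torsion [2] → Ȟ^1 ≅ Z ⊕ Z/2
degree 2: 0−0−0 = 0 → Ȟ^2 ≅ 0


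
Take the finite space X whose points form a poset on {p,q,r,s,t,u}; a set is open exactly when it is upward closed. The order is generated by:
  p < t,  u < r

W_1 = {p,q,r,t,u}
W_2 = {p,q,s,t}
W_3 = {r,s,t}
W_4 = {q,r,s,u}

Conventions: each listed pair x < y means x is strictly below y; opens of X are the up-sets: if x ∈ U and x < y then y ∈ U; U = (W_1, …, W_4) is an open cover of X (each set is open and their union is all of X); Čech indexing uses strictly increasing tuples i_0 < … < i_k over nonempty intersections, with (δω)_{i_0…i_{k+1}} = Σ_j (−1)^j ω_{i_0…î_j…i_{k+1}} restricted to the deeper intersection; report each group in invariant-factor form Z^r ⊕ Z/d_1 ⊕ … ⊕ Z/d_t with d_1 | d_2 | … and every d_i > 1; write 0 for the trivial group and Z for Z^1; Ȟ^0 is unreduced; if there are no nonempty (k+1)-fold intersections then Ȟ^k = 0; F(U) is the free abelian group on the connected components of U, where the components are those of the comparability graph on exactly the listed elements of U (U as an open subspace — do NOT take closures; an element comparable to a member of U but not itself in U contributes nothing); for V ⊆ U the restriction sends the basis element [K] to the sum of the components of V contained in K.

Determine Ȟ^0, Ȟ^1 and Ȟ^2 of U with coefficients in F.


Ȟ^0 = Z^4, Ȟ^1 = 0, Ȟ^2 = 0

nerve of the cover:
  W12={p,q,t} W13={r,t} W14={q,r,u} W23={s,t} W24={q,s} W34={r,s}
  W123={t} W124={q} W134={r} W234={s}
components per intersection:
  W1: {p,t} {q} {r,u}
  W2: {p,t} {q} {s}
  W3: {r} {s} {t}
  W4: {q} {r,u} {s}
  W12: {p,t} {q}
  W13: {r} {t}
  W14: {q} {r,u}
  W23: {s} {t}
  W24: {q} {s}
  W34: {r} {s}
  W123: {t}
  W124: {q}
  W134: {r}
  W234: {s}
C dims 12,12,4; δ0: rk 8, SNF 1^8; δ1: rk 4, SNF 1^4
Ȟ^0 = (12 − 8) − 0 = 4, so Ȟ^0 ≅ Z^4
Ȟ^1 = (12 − 4) − 8 = 0, so Ȟ^1 ≅ 0
Ȟ^2 = (4 − 0) − 4 = 0, so Ȟ^2 ≅ 0


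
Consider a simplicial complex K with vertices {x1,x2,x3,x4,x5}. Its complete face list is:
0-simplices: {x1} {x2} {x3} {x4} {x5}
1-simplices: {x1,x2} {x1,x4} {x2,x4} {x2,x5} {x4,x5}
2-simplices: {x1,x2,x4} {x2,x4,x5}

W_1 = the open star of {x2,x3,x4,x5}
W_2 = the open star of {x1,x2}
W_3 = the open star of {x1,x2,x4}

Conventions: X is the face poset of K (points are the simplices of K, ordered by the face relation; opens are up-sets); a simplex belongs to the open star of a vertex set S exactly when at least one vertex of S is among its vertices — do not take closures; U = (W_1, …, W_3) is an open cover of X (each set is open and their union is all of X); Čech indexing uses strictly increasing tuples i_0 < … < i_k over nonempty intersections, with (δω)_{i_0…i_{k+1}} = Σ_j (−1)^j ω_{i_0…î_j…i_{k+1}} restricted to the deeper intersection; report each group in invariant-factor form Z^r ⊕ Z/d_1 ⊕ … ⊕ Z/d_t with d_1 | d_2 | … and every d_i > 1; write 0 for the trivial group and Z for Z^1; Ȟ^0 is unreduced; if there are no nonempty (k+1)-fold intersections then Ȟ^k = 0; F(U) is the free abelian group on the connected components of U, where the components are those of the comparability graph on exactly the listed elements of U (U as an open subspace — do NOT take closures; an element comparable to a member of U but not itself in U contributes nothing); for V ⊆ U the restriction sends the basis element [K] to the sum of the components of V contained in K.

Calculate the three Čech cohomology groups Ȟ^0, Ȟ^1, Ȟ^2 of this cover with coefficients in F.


Ȟ^0(U;F) ≅ Z^2, Ȟ^1(U;F) ≅ 0, Ȟ^2(U;F) ≅ 0

nerve of the cover:
  W1={{x2},{x3},{x4},{x5},{x1,x2},{x1,x4},{x2,x4},{x2,x5},{x4,x5},{x1,x2,x4},{x2,x4,x5}} W2={{x1},{x2},{x1,x2},{x1,x4},{x2,x4},{x2,x5},{x1,x2,x4},{x2,x4,x5}} W3={{x1},{x2},{x4},{x1,x2},{x1,x4},{x2,x4},{x2,x5},{x4,x5},{x1,x2,x4},{x2,x4,x5}}
  W12={{x2},{x1,x2},{x1,x4},{x2,x4},{x2,x5},{x1,x2,x4},{x2,x4,x5}} W13={{x2},{x4},{x1,x2},{x1,x4},{x2,x4},{x2,x5},{x4,x5},{x1,x2,x4},{x2,x4,x5}} W23={{x1},{x2},{x1,x2},{x1,x4},{x2,x4},{x2,x5},{x1,x2,x4},{x2,x4,x5}}
  W123={{x2},{x1,x2},{x1,x4},{x2,x4},{x2,x5},{x1,x2,x4},{x2,x4,x5}}
components per intersection:
  W1: {{x2},{x4},{x5},{x1,x2},{x1,x4},{x2,x4},{x2,x5},{x4,x5},{x1,x2,x4},{x2,x4,x5}} {{x3}}
  W2: {{x1},{x2},{x1,x2},{x1,x4},{x2,x4},{x2,x5},{x1,x2,x4},{x2,x4,x5}}
  W3: {{x1},{x2},{x4},{x1,x2},{x1,x4},{x2,x4},{x2,x5},{x4,x5},{x1,x2,x4},{x2,x4,x5}}
  W12: {{x2},{x1,x2},{x1,x4},{x2,x4},{x2,x5},{x1,x2,x4},{x2,x4,x5}}
  W13: {{x2},{x4},{x1,x2},{x1,x4},{x2,x4},{x2,x5},{x4,x5},{x1,x2,x4},{x2,x4,x5}}
  W23: {{x1},{x2},{x1,x2},{x1,x4},{x2,x4},{x2,x5},{x1,x2,x4},{x2,x4,x5}}
  W123: {{x2},{x1,x2},{x1,x4},{x2,x4},{x2,x5},{x1,x2,x4},{x2,x4,x5}}
C dims 4,3,1; δ0: rk 2, SNF 1^2; δ1: rk 1, SNF 1^1
Ȟ^0 = (4 − 2) − 0 = 2, so Ȟ^0 ≅ Z^2
Ȟ^1 = (3 − 1) − 2 = 0, so Ȟ^1 ≅ 0
Ȟ^2 = (1 − 0) − 1 = 0, so Ȟ^2 ≅ 0


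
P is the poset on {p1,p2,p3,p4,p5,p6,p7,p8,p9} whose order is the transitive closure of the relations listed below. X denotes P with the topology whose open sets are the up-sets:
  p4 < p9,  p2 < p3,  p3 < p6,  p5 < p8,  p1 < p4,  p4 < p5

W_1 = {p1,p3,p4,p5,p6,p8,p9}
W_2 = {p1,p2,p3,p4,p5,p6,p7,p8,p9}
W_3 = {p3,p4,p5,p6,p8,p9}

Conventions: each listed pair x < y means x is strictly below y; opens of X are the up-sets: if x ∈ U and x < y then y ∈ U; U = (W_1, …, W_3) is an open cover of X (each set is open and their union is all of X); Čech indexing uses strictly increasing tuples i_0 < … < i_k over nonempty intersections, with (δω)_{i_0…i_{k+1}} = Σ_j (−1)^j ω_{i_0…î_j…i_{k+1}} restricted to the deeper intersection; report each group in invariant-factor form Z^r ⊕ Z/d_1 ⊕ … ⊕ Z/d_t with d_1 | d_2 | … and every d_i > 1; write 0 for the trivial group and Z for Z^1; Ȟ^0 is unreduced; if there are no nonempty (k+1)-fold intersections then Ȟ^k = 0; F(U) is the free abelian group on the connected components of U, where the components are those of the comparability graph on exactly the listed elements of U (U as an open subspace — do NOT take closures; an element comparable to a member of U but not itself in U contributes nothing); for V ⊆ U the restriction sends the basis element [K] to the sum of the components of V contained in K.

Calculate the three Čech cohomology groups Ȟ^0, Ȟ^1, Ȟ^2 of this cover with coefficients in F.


intersection data:
  W12={p1,p3,p4,p5,p6,p8,p9} W13={p3,p4,p5,p6,p8,p9} W23={p3,p4,p5,p6,p8,p9}
  W123={p3,p4,p5,p6,p8,p9}
components per intersection:
  W1: {p1,p4,p5,p8,p9} {p3,p6}
  W2: {p1,p4,p5,p8,p9} {p2,p3,p6} {p7}
  W3: {p3,p6} {p4,p5,p8,p9}
  W12: {p1,p4,p5,p8,p9} {p3,p6}
  W13: {p3,p6} {p4,p5,p8,p9}
  W23: {p3,p6} {p4,p5,p8,p9}
  W123: {p3,p6} {p4,p5,p8,p9}
C dims 7,6,2; δ0: rk 4, SNF 1^4; δ1: rk 2, SNF 1^2
Ȟ^0 = (7 − 4) − 0 = 3, so Ȟ^0 ≅ Z^3
Ȟ^1 = (6 − 2) − 4 = 0, so Ȟ^1 ≅ 0
Ȟ^2 = (2 − 0) − 2 = 0, so Ȟ^2 ≅ 0

Ȟ^0(U;F) ≅ Z^3, Ȟ^1(U;F) ≅ 0, Ȟ^2(U;F) ≅ 0


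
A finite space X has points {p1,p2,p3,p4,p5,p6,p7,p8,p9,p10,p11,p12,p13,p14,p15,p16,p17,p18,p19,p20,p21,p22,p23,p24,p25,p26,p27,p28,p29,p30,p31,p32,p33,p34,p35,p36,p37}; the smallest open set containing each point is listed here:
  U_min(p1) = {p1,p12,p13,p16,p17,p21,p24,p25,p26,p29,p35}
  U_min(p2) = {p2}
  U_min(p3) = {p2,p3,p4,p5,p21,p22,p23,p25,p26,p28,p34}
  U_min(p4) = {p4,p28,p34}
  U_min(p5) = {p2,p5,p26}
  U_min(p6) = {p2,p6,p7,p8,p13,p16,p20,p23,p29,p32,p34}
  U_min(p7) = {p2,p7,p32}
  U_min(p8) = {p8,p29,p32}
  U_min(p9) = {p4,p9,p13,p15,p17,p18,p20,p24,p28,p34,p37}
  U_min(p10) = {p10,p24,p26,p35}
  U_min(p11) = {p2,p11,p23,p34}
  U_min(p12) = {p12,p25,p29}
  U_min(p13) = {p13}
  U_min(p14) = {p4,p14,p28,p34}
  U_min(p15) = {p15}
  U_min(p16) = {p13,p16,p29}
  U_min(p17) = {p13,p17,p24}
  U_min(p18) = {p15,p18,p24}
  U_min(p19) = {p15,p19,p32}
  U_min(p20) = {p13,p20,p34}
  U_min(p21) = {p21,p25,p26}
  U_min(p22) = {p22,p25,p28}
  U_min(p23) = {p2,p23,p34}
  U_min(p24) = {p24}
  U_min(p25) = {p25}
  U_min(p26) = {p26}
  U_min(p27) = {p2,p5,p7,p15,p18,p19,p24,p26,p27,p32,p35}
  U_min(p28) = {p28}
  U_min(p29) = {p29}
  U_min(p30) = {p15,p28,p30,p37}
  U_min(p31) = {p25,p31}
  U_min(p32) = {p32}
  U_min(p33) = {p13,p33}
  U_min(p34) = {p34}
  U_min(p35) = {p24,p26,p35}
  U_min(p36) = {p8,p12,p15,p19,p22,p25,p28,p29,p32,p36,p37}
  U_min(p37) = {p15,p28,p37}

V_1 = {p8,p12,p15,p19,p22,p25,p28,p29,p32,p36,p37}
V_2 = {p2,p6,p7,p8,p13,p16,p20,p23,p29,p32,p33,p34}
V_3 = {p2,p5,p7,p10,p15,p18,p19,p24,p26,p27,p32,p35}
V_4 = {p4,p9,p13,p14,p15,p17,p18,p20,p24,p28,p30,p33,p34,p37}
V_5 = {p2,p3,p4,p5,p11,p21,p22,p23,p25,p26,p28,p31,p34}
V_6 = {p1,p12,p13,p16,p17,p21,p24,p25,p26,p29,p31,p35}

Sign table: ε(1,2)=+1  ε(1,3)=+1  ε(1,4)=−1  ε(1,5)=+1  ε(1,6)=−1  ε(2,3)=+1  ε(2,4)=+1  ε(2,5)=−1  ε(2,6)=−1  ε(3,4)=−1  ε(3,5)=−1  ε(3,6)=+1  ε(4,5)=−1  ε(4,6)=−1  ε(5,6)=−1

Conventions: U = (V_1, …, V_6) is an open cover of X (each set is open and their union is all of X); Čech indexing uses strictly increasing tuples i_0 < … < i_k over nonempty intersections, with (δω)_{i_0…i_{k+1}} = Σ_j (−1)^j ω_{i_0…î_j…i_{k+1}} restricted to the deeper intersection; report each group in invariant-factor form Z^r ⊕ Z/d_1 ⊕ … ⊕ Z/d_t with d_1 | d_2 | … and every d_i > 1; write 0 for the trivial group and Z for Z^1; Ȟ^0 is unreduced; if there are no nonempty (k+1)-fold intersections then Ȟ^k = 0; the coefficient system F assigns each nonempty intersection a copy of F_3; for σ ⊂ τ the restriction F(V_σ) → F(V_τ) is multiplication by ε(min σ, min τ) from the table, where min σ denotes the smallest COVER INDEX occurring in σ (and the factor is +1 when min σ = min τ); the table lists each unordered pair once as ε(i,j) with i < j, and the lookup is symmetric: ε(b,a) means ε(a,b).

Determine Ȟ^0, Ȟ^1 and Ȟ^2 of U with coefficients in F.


nerve of the cover:
  V12={p8,p29,p32} V13={p15,p19,p32} V14={p15,p28,p37} V15={p22,p25,p28} V16={p12,p25,p29} V23={p2,p7,p32} V24={p13,p20,p33,p34} V25={p2,p23,p34} V26={p13,p16,p29} V34={p15,p18,p24} V35={p2,p5,p26} V36={p24,p26,p35} V45={p4,p28,p34} V46={p13,p17,p24} V56={p21,p25,p26,p31}
  V123={p32} V126={p29} V134={p15} V145={p28} V156={p25} V235={p2} V245={p34} V246={p13} V346={p24} V356={p26}
C dims 6,15,10; δ0: rk_F3 6; δ1: rk_F3 9
Ȟ^0 = (6 − 6) − 0 = 0, so Ȟ^0 ≅ 0
Ȟ^1 = (15 − 9) − 6 = 0, so Ȟ^1 ≅ 0
Ȟ^2 = (10 − 0) − 9 = 1, so Ȟ^2 ≅ Z/3

Ȟ^0 ≅ 0; Ȟ^1 ≅ 0; Ȟ^2 ≅ Z/3


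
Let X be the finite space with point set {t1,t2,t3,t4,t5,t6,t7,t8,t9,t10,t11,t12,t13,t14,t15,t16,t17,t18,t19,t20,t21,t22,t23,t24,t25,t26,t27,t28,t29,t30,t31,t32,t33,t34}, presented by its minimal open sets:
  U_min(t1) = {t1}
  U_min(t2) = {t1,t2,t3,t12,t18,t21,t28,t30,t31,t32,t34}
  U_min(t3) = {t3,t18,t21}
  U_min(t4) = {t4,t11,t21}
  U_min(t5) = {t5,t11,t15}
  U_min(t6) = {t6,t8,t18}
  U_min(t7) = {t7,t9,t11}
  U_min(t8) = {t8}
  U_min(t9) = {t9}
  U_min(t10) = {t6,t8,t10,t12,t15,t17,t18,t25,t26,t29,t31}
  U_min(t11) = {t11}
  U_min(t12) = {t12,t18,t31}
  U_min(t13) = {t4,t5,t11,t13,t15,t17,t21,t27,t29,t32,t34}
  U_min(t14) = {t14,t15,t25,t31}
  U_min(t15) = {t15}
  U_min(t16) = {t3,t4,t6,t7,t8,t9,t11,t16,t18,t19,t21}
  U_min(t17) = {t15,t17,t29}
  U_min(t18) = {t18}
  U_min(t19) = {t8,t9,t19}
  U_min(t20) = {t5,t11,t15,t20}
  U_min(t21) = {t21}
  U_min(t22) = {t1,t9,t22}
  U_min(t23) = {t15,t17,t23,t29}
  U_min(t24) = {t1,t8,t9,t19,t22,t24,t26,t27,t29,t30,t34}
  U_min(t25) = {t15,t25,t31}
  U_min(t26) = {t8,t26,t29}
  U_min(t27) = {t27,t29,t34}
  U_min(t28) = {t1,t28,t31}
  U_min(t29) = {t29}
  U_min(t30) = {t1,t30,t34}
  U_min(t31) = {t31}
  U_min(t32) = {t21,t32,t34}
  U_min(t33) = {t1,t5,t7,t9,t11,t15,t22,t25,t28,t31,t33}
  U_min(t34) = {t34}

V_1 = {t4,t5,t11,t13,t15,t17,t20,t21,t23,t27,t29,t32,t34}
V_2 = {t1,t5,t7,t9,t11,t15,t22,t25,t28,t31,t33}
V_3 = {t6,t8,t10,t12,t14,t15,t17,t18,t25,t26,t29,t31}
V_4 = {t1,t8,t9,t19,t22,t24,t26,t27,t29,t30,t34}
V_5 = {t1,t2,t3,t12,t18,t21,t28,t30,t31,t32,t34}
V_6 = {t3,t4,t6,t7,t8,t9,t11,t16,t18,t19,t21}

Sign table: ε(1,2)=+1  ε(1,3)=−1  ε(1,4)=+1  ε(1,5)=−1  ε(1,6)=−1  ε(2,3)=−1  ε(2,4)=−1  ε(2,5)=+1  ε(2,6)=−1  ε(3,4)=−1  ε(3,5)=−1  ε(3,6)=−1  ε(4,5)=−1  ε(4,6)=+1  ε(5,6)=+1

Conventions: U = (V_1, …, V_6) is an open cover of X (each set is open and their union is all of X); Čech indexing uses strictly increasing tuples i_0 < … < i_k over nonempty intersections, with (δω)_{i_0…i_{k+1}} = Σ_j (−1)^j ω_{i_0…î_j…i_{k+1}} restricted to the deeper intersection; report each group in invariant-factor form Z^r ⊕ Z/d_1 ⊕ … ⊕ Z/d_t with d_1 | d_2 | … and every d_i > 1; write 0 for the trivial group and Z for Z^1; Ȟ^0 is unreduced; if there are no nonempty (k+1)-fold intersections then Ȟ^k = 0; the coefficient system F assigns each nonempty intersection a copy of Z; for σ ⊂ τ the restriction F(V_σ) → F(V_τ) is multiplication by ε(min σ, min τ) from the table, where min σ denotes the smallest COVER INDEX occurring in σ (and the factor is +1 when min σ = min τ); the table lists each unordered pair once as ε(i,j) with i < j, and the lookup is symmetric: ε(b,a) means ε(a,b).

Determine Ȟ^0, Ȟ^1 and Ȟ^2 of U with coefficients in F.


nerve simplices:
  V12={t5,t11,t15} V13={t15,t17,t29} V14={t27,t29,t34} V15={t21,t32,t34} V16={t4,t11,t21} V23={t15,t25,t31} V24={t1,t9,t22} V25={t1,t28,t31} V26={t7,t9,t11} V34={t8,t26,t29} V35={t12,t18,t31} V36={t6,t8,t18} V45={t1,t30,t34} V46={t8,t9,t19} V56={t3,t18,t21}
  V123={t15} V126={t11} V134={t29} V145={t34} V156={t21} V235={t31} V245={t1} V246={t9} V346={t8} V356={t18}
C dims 6,15,10; δ0: rk 6, SNF 1^5·2; δ1: rk 9, SNF 1^9
degree 0: 6−6−0 = 0 → Ȟ^0 ≅ 0
degree 1: 15−9−6 = 0 plus torsion [2] → Ȟ^1 ≅ Z/2
degree 2: 10−0−9 = 1 → Ȟ^2 ≅ Z

Ȟ^0 = 0, Ȟ^1 = Z/2, Ȟ^2 = Z


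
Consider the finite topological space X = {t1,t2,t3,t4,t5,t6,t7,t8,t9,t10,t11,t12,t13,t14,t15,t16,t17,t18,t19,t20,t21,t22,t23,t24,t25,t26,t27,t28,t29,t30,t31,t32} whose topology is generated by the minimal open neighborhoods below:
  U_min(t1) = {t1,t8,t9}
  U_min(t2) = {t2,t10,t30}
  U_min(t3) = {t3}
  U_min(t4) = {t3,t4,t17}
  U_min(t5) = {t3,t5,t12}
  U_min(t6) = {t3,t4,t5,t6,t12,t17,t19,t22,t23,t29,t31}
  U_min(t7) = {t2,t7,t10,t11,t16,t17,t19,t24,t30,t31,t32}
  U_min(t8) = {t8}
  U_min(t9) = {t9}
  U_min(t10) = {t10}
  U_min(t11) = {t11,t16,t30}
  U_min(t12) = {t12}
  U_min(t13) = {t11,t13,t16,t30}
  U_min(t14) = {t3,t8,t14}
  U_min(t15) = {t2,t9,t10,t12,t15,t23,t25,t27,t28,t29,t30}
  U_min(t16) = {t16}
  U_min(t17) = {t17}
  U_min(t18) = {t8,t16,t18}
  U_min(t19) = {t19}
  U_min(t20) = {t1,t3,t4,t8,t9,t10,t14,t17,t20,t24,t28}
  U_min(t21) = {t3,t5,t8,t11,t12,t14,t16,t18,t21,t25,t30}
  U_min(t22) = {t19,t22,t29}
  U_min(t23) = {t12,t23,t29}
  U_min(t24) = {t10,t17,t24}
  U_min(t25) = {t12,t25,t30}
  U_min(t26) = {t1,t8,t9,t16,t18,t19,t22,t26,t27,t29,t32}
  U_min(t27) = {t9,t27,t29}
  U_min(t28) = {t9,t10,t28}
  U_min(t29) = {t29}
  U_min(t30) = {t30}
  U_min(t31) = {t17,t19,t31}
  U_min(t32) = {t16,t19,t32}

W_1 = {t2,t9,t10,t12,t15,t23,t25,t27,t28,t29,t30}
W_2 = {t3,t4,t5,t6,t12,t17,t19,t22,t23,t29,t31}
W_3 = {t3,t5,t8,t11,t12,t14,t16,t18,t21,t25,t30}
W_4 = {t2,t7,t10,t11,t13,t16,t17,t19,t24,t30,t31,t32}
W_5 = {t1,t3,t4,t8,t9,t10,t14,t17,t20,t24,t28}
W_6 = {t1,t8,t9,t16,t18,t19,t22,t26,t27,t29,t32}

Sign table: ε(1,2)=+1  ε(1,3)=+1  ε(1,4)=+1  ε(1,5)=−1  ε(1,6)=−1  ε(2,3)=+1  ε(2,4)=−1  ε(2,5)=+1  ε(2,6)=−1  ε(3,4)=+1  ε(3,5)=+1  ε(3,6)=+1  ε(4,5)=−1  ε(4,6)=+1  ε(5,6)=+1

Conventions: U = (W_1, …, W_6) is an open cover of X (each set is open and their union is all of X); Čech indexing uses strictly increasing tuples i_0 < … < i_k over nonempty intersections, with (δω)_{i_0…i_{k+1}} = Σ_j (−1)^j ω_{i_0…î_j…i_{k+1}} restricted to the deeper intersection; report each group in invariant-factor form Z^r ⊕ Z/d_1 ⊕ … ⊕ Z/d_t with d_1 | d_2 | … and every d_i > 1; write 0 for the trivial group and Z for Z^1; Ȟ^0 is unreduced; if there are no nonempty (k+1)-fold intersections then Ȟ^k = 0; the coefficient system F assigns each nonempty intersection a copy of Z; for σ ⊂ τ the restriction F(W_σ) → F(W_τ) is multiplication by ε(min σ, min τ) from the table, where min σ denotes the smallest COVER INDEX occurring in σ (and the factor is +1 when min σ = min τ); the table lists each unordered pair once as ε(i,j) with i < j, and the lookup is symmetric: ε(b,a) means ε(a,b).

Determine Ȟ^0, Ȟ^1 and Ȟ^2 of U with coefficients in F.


nonempty intersections:
  W12={t12,t23,t29} W13={t12,t25,t30} W14={t2,t10,t30} W15={t9,t10,t28} W16={t9,t27,t29} W23={t3,t5,t12} W24={t17,t19,t31} W25={t3,t4,t17} W26={t19,t22,t29} W34={t11,t16,t30} W35={t3,t8,t14} W36={t8,t16,t18} W45={t10,t17,t24} W46={t16,t19,t32} W56={t1,t8,t9}
  W123={t12} W126={t29} W134={t30} W145={t10} W156={t9} W235={t3} W245={t17} W246={t19} W346={t16} W356={t8}
C dims 6,15,10; δ0: rk 6, SNF 1^5·2; δ1: rk 9, SNF 1^9
Ȟ^0: (6−6)−0=0 ⇒ 0
Ȟ^1: (15−9)−6=0 plus torsion [2] ⇒ Z/2
Ȟ^2: (10−0)−9=1 ⇒ Z

Ȟ^0(U;F) ≅ 0, Ȟ^1(U;F) ≅ Z/2 and Ȟ^2(U;F) ≅ Z


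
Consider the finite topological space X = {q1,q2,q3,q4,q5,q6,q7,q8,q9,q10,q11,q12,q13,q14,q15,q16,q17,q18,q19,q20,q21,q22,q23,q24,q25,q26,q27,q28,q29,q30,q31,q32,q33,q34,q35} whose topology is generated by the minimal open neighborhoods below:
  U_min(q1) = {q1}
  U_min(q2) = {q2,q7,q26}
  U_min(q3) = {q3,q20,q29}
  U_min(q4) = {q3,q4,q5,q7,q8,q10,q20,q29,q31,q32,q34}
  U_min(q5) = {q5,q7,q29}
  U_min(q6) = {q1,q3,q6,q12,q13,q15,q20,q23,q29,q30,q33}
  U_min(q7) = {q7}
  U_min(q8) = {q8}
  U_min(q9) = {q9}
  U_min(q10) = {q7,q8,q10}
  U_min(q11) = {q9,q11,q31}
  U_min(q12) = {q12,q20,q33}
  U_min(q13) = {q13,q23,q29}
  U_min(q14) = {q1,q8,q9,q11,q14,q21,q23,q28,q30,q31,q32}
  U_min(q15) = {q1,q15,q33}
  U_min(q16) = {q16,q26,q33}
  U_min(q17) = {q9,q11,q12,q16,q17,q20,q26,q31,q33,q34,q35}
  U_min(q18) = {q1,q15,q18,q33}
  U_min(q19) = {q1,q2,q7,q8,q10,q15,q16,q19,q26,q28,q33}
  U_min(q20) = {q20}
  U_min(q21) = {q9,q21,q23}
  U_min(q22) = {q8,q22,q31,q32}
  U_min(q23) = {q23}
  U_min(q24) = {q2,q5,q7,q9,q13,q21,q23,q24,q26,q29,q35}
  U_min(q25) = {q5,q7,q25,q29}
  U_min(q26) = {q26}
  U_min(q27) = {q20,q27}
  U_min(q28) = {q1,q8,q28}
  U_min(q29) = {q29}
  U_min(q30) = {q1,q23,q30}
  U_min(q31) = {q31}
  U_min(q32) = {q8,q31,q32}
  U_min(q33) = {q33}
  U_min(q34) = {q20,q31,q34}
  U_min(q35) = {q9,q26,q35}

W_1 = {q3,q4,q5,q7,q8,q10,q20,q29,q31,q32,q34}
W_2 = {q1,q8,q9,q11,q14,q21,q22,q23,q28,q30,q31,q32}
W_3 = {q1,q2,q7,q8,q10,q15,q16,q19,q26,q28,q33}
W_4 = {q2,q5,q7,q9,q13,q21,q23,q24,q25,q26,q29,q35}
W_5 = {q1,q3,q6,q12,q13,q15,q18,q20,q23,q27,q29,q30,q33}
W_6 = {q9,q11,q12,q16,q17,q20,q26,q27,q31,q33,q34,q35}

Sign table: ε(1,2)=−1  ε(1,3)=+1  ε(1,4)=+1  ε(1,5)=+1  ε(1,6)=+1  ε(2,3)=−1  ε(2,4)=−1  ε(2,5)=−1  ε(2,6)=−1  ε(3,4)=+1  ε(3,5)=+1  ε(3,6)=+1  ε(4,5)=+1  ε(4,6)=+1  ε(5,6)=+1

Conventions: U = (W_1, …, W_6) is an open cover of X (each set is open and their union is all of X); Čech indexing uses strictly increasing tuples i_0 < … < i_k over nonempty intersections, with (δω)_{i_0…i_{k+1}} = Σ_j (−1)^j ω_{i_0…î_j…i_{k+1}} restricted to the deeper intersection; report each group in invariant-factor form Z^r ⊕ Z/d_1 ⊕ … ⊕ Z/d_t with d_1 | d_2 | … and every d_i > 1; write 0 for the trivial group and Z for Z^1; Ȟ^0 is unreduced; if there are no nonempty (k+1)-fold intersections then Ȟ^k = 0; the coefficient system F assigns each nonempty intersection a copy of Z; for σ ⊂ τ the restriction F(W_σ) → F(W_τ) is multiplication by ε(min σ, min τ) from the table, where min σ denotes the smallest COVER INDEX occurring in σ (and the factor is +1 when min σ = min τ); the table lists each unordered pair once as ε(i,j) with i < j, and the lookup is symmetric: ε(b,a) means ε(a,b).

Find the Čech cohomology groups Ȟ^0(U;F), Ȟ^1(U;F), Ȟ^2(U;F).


nerve simplices:
  W12={q8,q31,q32} W13={q7,q8,q10} W14={q5,q7,q29} W15={q3,q20,q29} W16={q20,q31,q34} W23={q1,q8,q28} W24={q9,q21,q23} W25={q1,q23,q30} W26={q9,q11,q31} W34={q2,q7,q26} W35={q1,q15,q33} W36={q16,q26,q33} W45={q13,q23,q29} W46={q9,q26,q35} W56={q12,q20,q27,q33}
  W123={q8} W126={q31} W134={q7} W145={q29} W156={q20} W235={q1} W245={q23} W246={q9} W346={q26} W356={q33}
C dims 6,15,10; δ0: rk 5, SNF 1^5; δ1: rk 10, SNF 1^9·2
degree 0: 6−5−0 = 1 → Ȟ^0 ≅ Z
degree 1: 15−10−5 = 0 → Ȟ^1 ≅ 0
degree 2: 10−0−10 = 0 plus torsion [2] → Ȟ^2 ≅ Z/2

Ȟ^0(U;F) ≅ Z; Ȟ^1(U;F) ≅ 0; Ȟ^2(U;F) ≅ Z/2


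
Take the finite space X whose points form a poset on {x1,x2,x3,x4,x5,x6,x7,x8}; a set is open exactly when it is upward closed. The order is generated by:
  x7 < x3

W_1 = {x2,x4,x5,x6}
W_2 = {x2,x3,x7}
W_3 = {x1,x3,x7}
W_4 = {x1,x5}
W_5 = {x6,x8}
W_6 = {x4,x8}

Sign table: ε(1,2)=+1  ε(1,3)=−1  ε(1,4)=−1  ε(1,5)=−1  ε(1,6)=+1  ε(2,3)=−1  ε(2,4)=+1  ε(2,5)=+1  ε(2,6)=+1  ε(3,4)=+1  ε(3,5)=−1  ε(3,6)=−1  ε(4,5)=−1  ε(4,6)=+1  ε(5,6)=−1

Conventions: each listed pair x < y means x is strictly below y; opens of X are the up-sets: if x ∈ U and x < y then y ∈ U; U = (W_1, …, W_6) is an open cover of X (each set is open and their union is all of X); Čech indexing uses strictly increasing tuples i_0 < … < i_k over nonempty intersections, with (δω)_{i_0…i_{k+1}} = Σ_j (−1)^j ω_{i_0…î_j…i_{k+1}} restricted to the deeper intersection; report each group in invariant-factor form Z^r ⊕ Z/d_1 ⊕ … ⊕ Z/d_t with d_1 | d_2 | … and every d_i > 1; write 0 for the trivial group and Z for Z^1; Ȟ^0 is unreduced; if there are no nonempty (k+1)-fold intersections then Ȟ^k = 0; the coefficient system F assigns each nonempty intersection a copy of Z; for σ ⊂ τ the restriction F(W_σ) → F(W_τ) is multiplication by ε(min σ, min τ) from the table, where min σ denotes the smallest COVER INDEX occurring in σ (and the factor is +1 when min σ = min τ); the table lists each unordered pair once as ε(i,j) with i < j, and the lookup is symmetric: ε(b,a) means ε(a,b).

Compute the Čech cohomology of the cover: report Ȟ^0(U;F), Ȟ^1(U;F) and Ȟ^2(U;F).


Ȟ^0 ≅ Z,  Ȟ^1 ≅ Z^2,  Ȟ^2 ≅ 0

cover nerve:
  W12={x2} W14={x5} W15={x6} W16={x4} W23={x3,x7} W34={x1} W56={x8}
C dims 6,7; δ0: rk 5, SNF 1^5
Ȟ^0: (6−5)−0=1 ⇒ Z
Ȟ^1: (7−0)−5=2 ⇒ Z^2
Ȟ^2: (0−0)−0=0 ⇒ 0
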